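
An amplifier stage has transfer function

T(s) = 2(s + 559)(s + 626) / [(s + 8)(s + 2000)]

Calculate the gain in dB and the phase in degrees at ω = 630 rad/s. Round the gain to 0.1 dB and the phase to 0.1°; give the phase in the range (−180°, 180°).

At s = jω = j630:
zero (s+559): 559 + j630 → |·| = √(559²+630²) = √709381 ≈ 842.25, ∠ = arctan(630/559) ≈ 48.42°
zero (s+626): 626 + j630 → |·| = √(626²+630²) = √788776 ≈ 888.13, ∠ = arctan(630/626) ≈ 45.18°
pole (s+8): 8 + j630 → |·| = √(8²+630²) = √396964 ≈ 630.05, ∠ = arctan(630/8) ≈ 89.27°
pole (s+2000): 2000 + j630 → |·| = √(2000²+630²) = √4396900 ≈ 2096.9, ∠ = arctan(630/2000) ≈ 17.48°
|T| = 2 · 7.4803e+05 / 1.3212e+06 ≈ 1.1323
Gain = 20 log₁₀(1.1323) ≈ 1.08 dB
∠T = 93.60° − 106.75° = -13.15°

1.1 dB, -13.2°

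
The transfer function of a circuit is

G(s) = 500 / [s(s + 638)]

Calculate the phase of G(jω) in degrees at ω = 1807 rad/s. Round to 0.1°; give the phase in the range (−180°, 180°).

-160.6°

At s = jω = j1807:
pole (s+638): 638 + j1807 → |·| = √(638²+1807²) = √3672293 ≈ 1916.3, ∠ = arctan(1807/638) ≈ 70.55°
pole at origin: |s| = 1807, ∠ = 90.00° (in denominator)
∠G = 0.00° − 160.55° = -160.55°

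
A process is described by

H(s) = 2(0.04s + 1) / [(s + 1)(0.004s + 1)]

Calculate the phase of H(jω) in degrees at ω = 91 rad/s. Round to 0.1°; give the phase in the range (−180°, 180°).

-34.7°

At ω = 91 rad/s:
zero (1 + j91·0.04) = 1 + j3.64 → |·| ≈ 3.7749, ∠ ≈ 74.64°
pole (1 + j91·1) = 1 + j91 → |·| ≈ 91.005, ∠ ≈ 89.37°
pole (1 + j91·0.004) = 1 + j0.364 → |·| ≈ 1.0642, ∠ ≈ 20.00°
∠H = (74.64°) − (89.37° + 20.00°) = -34.73°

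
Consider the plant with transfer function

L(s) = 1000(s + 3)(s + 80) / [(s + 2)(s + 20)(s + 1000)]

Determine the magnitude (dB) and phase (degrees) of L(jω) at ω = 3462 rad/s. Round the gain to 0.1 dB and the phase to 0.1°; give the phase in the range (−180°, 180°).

-11.1 dB, -74.9°

At s = jω = j3462:
zero (s+3): 3 + j3462 → |·| = √(3²+3462²) = √11985453 ≈ 3462, ∠ = arctan(3462/3) ≈ 89.95°
zero (s+80): 80 + j3462 → |·| = √(80²+3462²) = √11991844 ≈ 3462.9, ∠ = arctan(3462/80) ≈ 88.68°
pole (s+2): 2 + j3462 → |·| = √(2²+3462²) = √11985448 ≈ 3462, ∠ = arctan(3462/2) ≈ 89.97°
pole (s+20): 20 + j3462 → |·| = √(20²+3462²) = √11985844 ≈ 3462.1, ∠ = arctan(3462/20) ≈ 89.67°
pole (s+1000): 1000 + j3462 → |·| = √(1000²+3462²) = √12985444 ≈ 3603.5, ∠ = arctan(3462/1000) ≈ 73.89°
|L| = 1000 · 1.1989e+07 / 4.3191e+10 ≈ 0.27758
Gain = 20 log₁₀(0.27758) ≈ -11.13 dB
∠L = 178.63° − 253.53° = -74.90°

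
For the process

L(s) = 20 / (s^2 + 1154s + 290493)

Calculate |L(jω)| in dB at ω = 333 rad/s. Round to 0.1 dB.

-86.5 dB

Substitute s = j333:
Numerator: 20 = 20 + j0
Denominator: (j333)^2 + 1154(j333) + 290493 = 179604 + j384282
|N| = √(20² + 0²) ≈ 20, ∠N ≈ 0.00°
|D| = √(179604² + 384282²) ≈ 4.2418e+05, ∠D ≈ 64.95°
|L| = 20 / 4.2418e+05 ≈ 4.715e-05
Gain = 20 log₁₀(4.715e-05) ≈ -86.53 dB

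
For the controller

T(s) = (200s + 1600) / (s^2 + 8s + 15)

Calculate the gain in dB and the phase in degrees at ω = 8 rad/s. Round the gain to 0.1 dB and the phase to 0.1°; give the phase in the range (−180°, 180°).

29.0 dB, -82.4°

Substitute s = j8:
Numerator: 200(j8) + 1600 = 1600 + j1600
Denominator: (j8)^2 + 8(j8) + 15 = -49 + j64
|N| = √(1600² + 1600²) ≈ 2262.7, ∠N ≈ 45.00°
|D| = √(49² + 64²) ≈ 80.604, ∠D ≈ 127.44°
|T| = 2262.7 / 80.604 ≈ 28.072
Gain = 20 log₁₀(28.072) ≈ 28.97 dB
∠T = 45.00° − 127.44° = -82.44°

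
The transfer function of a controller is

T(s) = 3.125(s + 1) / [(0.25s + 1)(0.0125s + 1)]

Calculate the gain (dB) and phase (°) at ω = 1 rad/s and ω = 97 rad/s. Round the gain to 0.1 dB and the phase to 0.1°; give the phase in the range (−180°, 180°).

At ω = 1 rad/s:
zero (1 + j1·1) = 1 + j1 → |·| ≈ 1.4142, ∠ ≈ 45.00°
pole (1 + j1·0.25) = 1 + j0.25 → |·| ≈ 1.0308, ∠ ≈ 14.04°
pole (1 + j1·0.0125) = 1 + j0.0125 → |·| ≈ 1.0001, ∠ ≈ 0.72°
|T| = 3.125 · 1.4142 / (1.0308 · 1.0001) ≈ 4.2869
Gain = 20 log₁₀(4.2869) ≈ 12.64 dB
∠T = (45.00°) − (14.04° + 0.72°) = 30.24°

At ω = 97 rad/s:
zero (1 + j97·1) = 1 + j97 → |·| ≈ 97.005, ∠ ≈ 89.41°
pole (1 + j97·0.25) = 1 + j24.25 → |·| ≈ 24.271, ∠ ≈ 87.64°
pole (1 + j97·0.0125) = 1 + j1.2125 → |·| ≈ 1.5717, ∠ ≈ 50.49°
|T| = 3.125 · 97.005 / (24.271 · 1.5717) ≈ 7.9467
Gain = 20 log₁₀(7.9467) ≈ 18.00 dB
∠T = (89.41°) − (87.64° + 50.49°) = -48.72°

ω = 1: 12.6 dB, 30.2°; ω = 97: 18.0 dB, -48.7°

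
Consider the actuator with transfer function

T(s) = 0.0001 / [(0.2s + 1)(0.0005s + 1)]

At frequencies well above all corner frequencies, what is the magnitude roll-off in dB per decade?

-40 dB/decade

Each pole contributes −20 dB/decade at high frequency; each zero contributes +20 dB/decade.
Net: 0 zero(s) − 2 pole(s) → -40 dB/decade.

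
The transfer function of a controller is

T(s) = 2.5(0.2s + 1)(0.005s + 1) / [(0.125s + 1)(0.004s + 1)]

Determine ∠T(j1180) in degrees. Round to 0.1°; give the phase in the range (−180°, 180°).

2.5°

At ω = 1180 rad/s:
zero (1 + j1180·0.2) = 1 + j236 → |·| ≈ 236, ∠ ≈ 89.76°
zero (1 + j1180·0.005) = 1 + j5.9 → |·| ≈ 5.9841, ∠ ≈ 80.38°
pole (1 + j1180·0.125) = 1 + j147.5 → |·| ≈ 147.5, ∠ ≈ 89.61°
pole (1 + j1180·0.004) = 1 + j4.72 → |·| ≈ 4.8248, ∠ ≈ 78.04°
∠T = (89.76° + 80.38°) − (89.61° + 78.04°) = 2.49°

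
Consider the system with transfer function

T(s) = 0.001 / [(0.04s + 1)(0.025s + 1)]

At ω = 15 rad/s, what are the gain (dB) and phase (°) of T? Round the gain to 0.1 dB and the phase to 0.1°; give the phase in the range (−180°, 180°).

-61.9 dB, -51.5°

At ω = 15 rad/s:
pole (1 + j15·0.04) = 1 + j0.6 → |·| ≈ 1.1662, ∠ ≈ 30.96°
pole (1 + j15·0.025) = 1 + j0.375 → |·| ≈ 1.068, ∠ ≈ 20.56°
|T| = 0.001 · 1 / (1.1662 · 1.068) ≈ 0.00080289
Gain = 20 log₁₀(0.00080289) ≈ -61.91 dB
∠T = (0°) − (30.96° + 20.56°) = -51.52°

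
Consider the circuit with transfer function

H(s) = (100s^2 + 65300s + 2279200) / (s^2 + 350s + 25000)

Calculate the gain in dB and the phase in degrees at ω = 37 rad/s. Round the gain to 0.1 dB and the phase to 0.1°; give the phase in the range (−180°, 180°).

Substitute s = j37:
Numerator: 100(j37)^2 + 65300(j37) + 2279200 = 2142300 + j2416100
Denominator: (j37)^2 + 350(j37) + 25000 = 23631 + j12950
|N| = √(2142300² + 2416100²) ≈ 3.2291e+06, ∠N ≈ 48.44°
|D| = √(23631² + 12950²) ≈ 26947, ∠D ≈ 28.72°
|H| = 3.2291e+06 / 26947 ≈ 119.83
Gain = 20 log₁₀(119.83) ≈ 41.57 dB
∠H = 48.44° − 28.72° = 19.72°

41.6 dB, 19.7°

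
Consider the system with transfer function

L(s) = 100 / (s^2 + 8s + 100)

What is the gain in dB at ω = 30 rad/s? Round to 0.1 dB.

-18.4 dB

At s = jω = j30:
quadratic: (j30)² + 8·j30 + 100 = -800 + j240 → |·| ≈ 835.22, ∠ ≈ 163.30°
|L| = 100 / 835.22 ≈ 0.11973
Gain = 20 log₁₀(0.11973) ≈ -18.44 dB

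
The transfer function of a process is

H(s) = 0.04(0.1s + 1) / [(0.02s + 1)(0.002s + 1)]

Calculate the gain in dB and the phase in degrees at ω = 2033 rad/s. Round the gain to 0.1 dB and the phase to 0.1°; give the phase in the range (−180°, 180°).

-26.4 dB, -75.1°

At ω = 2033 rad/s:
zero (1 + j2033·0.1) = 1 + j203.3 → |·| ≈ 203.3, ∠ ≈ 89.72°
pole (1 + j2033·0.02) = 1 + j40.66 → |·| ≈ 40.672, ∠ ≈ 88.59°
pole (1 + j2033·0.002) = 1 + j4.066 → |·| ≈ 4.1872, ∠ ≈ 76.18°
|H| = 0.04 · 203.3 / (40.672 · 4.1872) ≈ 0.047751
Gain = 20 log₁₀(0.047751) ≈ -26.42 dB
∠H = (89.72°) − (88.59° + 76.18°) = -75.05°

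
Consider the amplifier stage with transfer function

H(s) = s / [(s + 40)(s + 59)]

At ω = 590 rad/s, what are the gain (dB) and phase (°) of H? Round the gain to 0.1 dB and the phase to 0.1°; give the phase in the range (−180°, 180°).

At s = jω = j590:
zero at origin: s = j590 → |·| = 590, ∠ = 90.00°
pole (s+40): 40 + j590 → |·| = √(40²+590²) = √349700 ≈ 591.35, ∠ = arctan(590/40) ≈ 86.12°
pole (s+59): 59 + j590 → |·| = √(59²+590²) = √351581 ≈ 592.94, ∠ = arctan(590/59) ≈ 84.29°
|H| = 1 · 590 / 3.5064e+05 ≈ 0.0016826
Gain = 20 log₁₀(0.0016826) ≈ -55.48 dB
∠H = 90.00° − 170.41° = -80.41°

-55.5 dB, -80.4°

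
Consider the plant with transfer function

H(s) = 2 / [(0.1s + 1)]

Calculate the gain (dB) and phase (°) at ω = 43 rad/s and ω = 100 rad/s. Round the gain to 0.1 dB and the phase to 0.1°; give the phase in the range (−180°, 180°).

At ω = 43 rad/s:
pole (1 + j43·0.1) = 1 + j4.3 → |·| ≈ 4.4147, ∠ ≈ 76.91°
|H| = 2 · 1 / (4.4147) ≈ 0.45303
Gain = 20 log₁₀(0.45303) ≈ -6.88 dB
∠H = (0°) − (76.91°) = -76.91°

At ω = 100 rad/s:
pole (1 + j100·0.1) = 1 + j10 → |·| ≈ 10.05, ∠ ≈ 84.29°
|H| = 2 · 1 / (10.05) ≈ 0.199
Gain = 20 log₁₀(0.199) ≈ -14.02 dB
∠H = (0°) − (84.29°) = -84.29°

ω = 43: -6.9 dB, -76.9°; ω = 100: -14.0 dB, -84.3°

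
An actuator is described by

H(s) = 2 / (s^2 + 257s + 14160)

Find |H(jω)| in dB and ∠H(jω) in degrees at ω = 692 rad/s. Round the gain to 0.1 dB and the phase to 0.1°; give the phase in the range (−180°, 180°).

Substitute s = j692:
Numerator: 2 = 2 + j0
Denominator: (j692)^2 + 257(j692) + 14160 = -464704 + j177844
|N| = √(2² + 0²) ≈ 2, ∠N ≈ 0.00°
|D| = √(464704² + 177844²) ≈ 4.9757e+05, ∠D ≈ 159.06°
|H| = 2 / 4.9757e+05 ≈ 4.0195e-06
Gain = 20 log₁₀(4.0195e-06) ≈ -107.92 dB
∠H = 0.00° − 159.06° = -159.06°

-107.9 dB, -159.1°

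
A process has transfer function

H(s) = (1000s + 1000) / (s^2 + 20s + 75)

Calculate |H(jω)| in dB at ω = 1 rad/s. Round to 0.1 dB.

Substitute s = j1:
Numerator: 1000(j1) + 1000 = 1000 + j1000
Denominator: (j1)^2 + 20(j1) + 75 = 74 + j20
|N| = √(1000² + 1000²) ≈ 1414.2, ∠N ≈ 45.00°
|D| = √(74² + 20²) ≈ 76.655, ∠D ≈ 15.12°
|H| = 1414.2 / 76.655 ≈ 18.449
Gain = 20 log₁₀(18.449) ≈ 25.32 dB

25.3 dB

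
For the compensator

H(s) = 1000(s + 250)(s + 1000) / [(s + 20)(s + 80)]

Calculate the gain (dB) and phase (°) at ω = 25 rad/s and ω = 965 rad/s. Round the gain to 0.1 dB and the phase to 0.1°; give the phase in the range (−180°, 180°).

At s = jω = j25:
zero (s+250): 250 + j25 → |·| = √(250²+25²) = √63125 ≈ 251.25, ∠ = arctan(25/250) ≈ 5.71°
zero (s+1000): 1000 + j25 → |·| = √(1000²+25²) = √1000625 ≈ 1000.3, ∠ = arctan(25/1000) ≈ 1.43°
pole (s+20): 20 + j25 → |·| = √(20²+25²) = √1025 ≈ 32.016, ∠ = arctan(25/20) ≈ 51.34°
pole (s+80): 80 + j25 → |·| = √(80²+25²) = √7025 ≈ 83.815, ∠ = arctan(25/80) ≈ 17.35°
|H| = 1000 · 2.5133e+05 / 2683.4 ≈ 93661
Gain = 20 log₁₀(93661) ≈ 99.43 dB
∠H = 7.14° − 68.69° = -61.55°

At s = jω = j965:
zero (s+250): 250 + j965 → |·| = √(250²+965²) = √993725 ≈ 996.86, ∠ = arctan(965/250) ≈ 75.48°
zero (s+1000): 1000 + j965 → |·| = √(1000²+965²) = √1931225 ≈ 1389.7, ∠ = arctan(965/1000) ≈ 43.98°
pole (s+20): 20 + j965 → |·| = √(20²+965²) = √931625 ≈ 965.21, ∠ = arctan(965/20) ≈ 88.81°
pole (s+80): 80 + j965 → |·| = √(80²+965²) = √937625 ≈ 968.31, ∠ = arctan(965/80) ≈ 85.26°
|H| = 1000 · 1.3853e+06 / 9.3462e+05 ≈ 1482.2
Gain = 20 log₁₀(1482.2) ≈ 63.42 dB
∠H = 119.46° − 174.07° = -54.61°

ω = 25: 99.4 dB, -61.6°; ω = 965: 63.4 dB, -54.6°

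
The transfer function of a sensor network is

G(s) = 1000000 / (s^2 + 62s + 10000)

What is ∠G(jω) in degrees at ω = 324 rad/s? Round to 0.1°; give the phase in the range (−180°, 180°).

-168.1°

At s = jω = j324:
quadratic: (j324)² + 62·j324 + 10000 = -94976 + j20088 → |·| ≈ 97077, ∠ ≈ 168.06°
∠G = 0.00° − 168.06° = -168.06°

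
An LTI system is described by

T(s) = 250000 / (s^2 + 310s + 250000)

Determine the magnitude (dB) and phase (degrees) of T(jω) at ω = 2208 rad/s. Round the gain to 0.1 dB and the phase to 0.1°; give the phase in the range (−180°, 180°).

-25.4 dB, -171.6°

At s = jω = j2208:
quadratic: (j2208)² + 310·j2208 + 250000 = -4625264 + j684480 → |·| ≈ 4.6756e+06, ∠ ≈ 171.58°
|T| = 250000 / 4.6756e+06 ≈ 0.053469
Gain = 20 log₁₀(0.053469) ≈ -25.44 dB
∠T = 0.00° − 171.58° = -171.58°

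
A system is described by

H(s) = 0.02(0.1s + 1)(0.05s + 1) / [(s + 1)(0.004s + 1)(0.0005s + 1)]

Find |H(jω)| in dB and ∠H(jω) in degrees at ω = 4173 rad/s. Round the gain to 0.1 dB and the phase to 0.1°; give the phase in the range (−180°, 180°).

At ω = 4173 rad/s:
zero (1 + j4173·0.1) = 1 + j417.3 → |·| ≈ 417.3, ∠ ≈ 89.86°
zero (1 + j4173·0.05) = 1 + j208.65 → |·| ≈ 208.65, ∠ ≈ 89.73°
pole (1 + j4173·1) = 1 + j4173 → |·| ≈ 4173, ∠ ≈ 89.99°
pole (1 + j4173·0.004) = 1 + j16.692 → |·| ≈ 16.722, ∠ ≈ 86.57°
pole (1 + j4173·0.0005) = 1 + j2.0865 → |·| ≈ 2.3138, ∠ ≈ 64.39°
|H| = 0.02 · 417.3 · 208.65 / (4173 · 16.722 · 2.3138) ≈ 0.010785
Gain = 20 log₁₀(0.010785) ≈ -39.34 dB
∠H = (89.86° + 89.73°) − (89.99° + 86.57° + 64.39°) = -61.36°

-39.3 dB, -61.4°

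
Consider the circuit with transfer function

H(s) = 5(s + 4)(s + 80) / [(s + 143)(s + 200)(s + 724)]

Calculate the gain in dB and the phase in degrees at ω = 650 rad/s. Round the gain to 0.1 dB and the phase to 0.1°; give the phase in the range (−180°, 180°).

At s = jω = j650:
zero (s+4): 4 + j650 → |·| = √(4²+650²) = √422516 ≈ 650.01, ∠ = arctan(650/4) ≈ 89.65°
zero (s+80): 80 + j650 → |·| = √(80²+650²) = √428900 ≈ 654.9, ∠ = arctan(650/80) ≈ 82.98°
pole (s+143): 143 + j650 → |·| = √(143²+650²) = √442949 ≈ 665.54, ∠ = arctan(650/143) ≈ 77.59°
pole (s+200): 200 + j650 → |·| = √(200²+650²) = √462500 ≈ 680.07, ∠ = arctan(650/200) ≈ 72.90°
pole (s+724): 724 + j650 → |·| = √(724²+650²) = √946676 ≈ 972.97, ∠ = arctan(650/724) ≈ 41.92°
|H| = 5 · 4.2569e+05 / 4.4038e+08 ≈ 0.0048332
Gain = 20 log₁₀(0.0048332) ≈ -46.32 dB
∠H = 172.63° − 192.41° = -19.78°

-46.3 dB, -19.8°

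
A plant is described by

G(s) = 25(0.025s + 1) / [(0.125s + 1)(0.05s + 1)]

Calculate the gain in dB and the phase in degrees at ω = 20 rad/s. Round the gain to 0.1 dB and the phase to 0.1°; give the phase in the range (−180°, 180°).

At ω = 20 rad/s:
zero (1 + j20·0.025) = 1 + j0.5 → |·| ≈ 1.118, ∠ ≈ 26.57°
pole (1 + j20·0.125) = 1 + j2.5 → |·| ≈ 2.6926, ∠ ≈ 68.20°
pole (1 + j20·0.05) = 1 + j1 → |·| ≈ 1.4142, ∠ ≈ 45.00°
|G| = 25 · 1.118 / (2.6926 · 1.4142) ≈ 7.3401
Gain = 20 log₁₀(7.3401) ≈ 17.31 dB
∠G = (26.57°) − (68.20° + 45.00°) = -86.63°

17.3 dB, -86.6°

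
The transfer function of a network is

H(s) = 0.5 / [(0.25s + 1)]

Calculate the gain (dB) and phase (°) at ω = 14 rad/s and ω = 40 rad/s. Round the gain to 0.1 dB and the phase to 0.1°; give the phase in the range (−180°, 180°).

At ω = 14 rad/s:
pole (1 + j14·0.25) = 1 + j3.5 → |·| ≈ 3.6401, ∠ ≈ 74.05°
|H| = 0.5 · 1 / (3.6401) ≈ 0.13736
Gain = 20 log₁₀(0.13736) ≈ -17.24 dB
∠H = (0°) − (74.05°) = -74.05°

At ω = 40 rad/s:
pole (1 + j40·0.25) = 1 + j10 → |·| ≈ 10.05, ∠ ≈ 84.29°
|H| = 0.5 · 1 / (10.05) ≈ 0.049751
Gain = 20 log₁₀(0.049751) ≈ -26.06 dB
∠H = (0°) − (84.29°) = -84.29°

ω = 14: -17.2 dB, -74.1°; ω = 40: -26.1 dB, -84.3°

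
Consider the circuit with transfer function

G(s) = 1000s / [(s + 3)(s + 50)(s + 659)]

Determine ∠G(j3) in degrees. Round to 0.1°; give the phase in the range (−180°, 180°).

41.3°

At s = jω = j3:
zero at origin: s = j3 → |·| = 3, ∠ = 90.00°
pole (s+3): 3 + j3 → |·| = √(3²+3²) = √18 ≈ 4.2426, ∠ = arctan(3/3) ≈ 45.00°
pole (s+50): 50 + j3 → |·| = √(50²+3²) = √2509 ≈ 50.09, ∠ = arctan(3/50) ≈ 3.43°
pole (s+659): 659 + j3 → |·| = √(659²+3²) = √434290 ≈ 659.01, ∠ = arctan(3/659) ≈ 0.26°
∠G = 90.00° − 48.69° = 41.31°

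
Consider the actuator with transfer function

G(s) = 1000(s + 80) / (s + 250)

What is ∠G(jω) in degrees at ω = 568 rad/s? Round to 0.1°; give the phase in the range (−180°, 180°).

At s = jω = j568:
zero (s+80): 80 + j568 → |·| = √(80²+568²) = √329024 ≈ 573.61, ∠ = arctan(568/80) ≈ 81.98°
pole (s+250): 250 + j568 → |·| = √(250²+568²) = √385124 ≈ 620.58, ∠ = arctan(568/250) ≈ 66.24°
∠G = 81.98° − 66.24° = 15.74°

15.7°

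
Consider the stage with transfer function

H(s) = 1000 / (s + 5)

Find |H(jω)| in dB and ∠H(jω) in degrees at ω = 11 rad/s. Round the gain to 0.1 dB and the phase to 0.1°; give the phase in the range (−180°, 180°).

38.4 dB, -65.6°

At s = jω = j11:
pole (s+5): 5 + j11 → |·| = √(5²+11²) = √146 ≈ 12.083, ∠ = arctan(11/5) ≈ 65.56°
|H| = 1000 / 12.083 ≈ 82.761
Gain = 20 log₁₀(82.761) ≈ 38.36 dB
∠H = 0.00° − 65.56° = -65.56°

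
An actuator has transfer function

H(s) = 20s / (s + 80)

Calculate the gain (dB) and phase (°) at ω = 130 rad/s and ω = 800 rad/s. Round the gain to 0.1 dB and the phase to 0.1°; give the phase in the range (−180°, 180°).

ω = 130: 24.6 dB, 31.6°; ω = 800: 26.0 dB, 5.7°

At s = jω = j130:
zero at origin: s = j130 → |·| = 130, ∠ = 90.00°
pole (s+80): 80 + j130 → |·| = √(80²+130²) = √23300 ≈ 152.64, ∠ = arctan(130/80) ≈ 58.39°
|H| = 20 · 130 / 152.64 ≈ 17.034
Gain = 20 log₁₀(17.034) ≈ 24.63 dB
∠H = 90.00° − 58.39° = 31.61°

At s = jω = j800:
zero at origin: s = j800 → |·| = 800, ∠ = 90.00°
pole (s+80): 80 + j800 → |·| = √(80²+800²) = √646400 ≈ 803.99, ∠ = arctan(800/80) ≈ 84.29°
|H| = 20 · 800 / 803.99 ≈ 19.901
Gain = 20 log₁₀(19.901) ≈ 25.98 dB
∠H = 90.00° − 84.29° = 5.71°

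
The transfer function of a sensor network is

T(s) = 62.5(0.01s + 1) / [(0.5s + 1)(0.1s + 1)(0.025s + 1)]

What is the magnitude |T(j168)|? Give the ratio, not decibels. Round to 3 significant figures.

0.0200

At ω = 168 rad/s:
zero (1 + j168·0.01) = 1 + j1.68 → |·| ≈ 1.9551, ∠ ≈ 59.24°
pole (1 + j168·0.5) = 1 + j84 → |·| ≈ 84.006, ∠ ≈ 89.32°
pole (1 + j168·0.1) = 1 + j16.8 → |·| ≈ 16.83, ∠ ≈ 86.59°
pole (1 + j168·0.025) = 1 + j4.2 → |·| ≈ 4.3174, ∠ ≈ 76.61°
|T| = 62.5 · 1.9551 / (84.006 · 16.83 · 4.3174) ≈ 0.020019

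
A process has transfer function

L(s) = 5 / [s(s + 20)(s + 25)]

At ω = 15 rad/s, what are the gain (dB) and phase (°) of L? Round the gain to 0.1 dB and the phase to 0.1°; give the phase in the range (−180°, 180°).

-66.8 dB, -157.8°

At s = jω = j15:
pole (s+20): 20 + j15 → |·| = √(20²+15²) = √625 ≈ 25, ∠ = arctan(15/20) ≈ 36.87°
pole (s+25): 25 + j15 → |·| = √(25²+15²) = √850 ≈ 29.155, ∠ = arctan(15/25) ≈ 30.96°
pole at origin: |s| = 15, ∠ = 90.00° (in denominator)
|L| = 5 / 10933 ≈ 0.00045733
Gain = 20 log₁₀(0.00045733) ≈ -66.80 dB
∠L = 0.00° − 157.83° = -157.83°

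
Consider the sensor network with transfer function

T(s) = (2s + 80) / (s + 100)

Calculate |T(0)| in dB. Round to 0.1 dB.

-1.9 dB

T(0) = 80 / 100 = 0.8
20 log₁₀(0.8) ≈ -1.94 dB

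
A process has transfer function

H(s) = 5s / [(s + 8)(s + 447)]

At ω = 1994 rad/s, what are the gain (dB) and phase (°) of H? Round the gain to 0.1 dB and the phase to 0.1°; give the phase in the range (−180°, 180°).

-52.2 dB, -77.1°

At s = jω = j1994:
zero at origin: s = j1994 → |·| = 1994, ∠ = 90.00°
pole (s+8): 8 + j1994 → |·| = √(8²+1994²) = √3976100 ≈ 1994, ∠ = arctan(1994/8) ≈ 89.77°
pole (s+447): 447 + j1994 → |·| = √(447²+1994²) = √4175845 ≈ 2043.5, ∠ = arctan(1994/447) ≈ 77.36°
|H| = 5 · 1994 / 4.0747e+06 ≈ 0.0024468
Gain = 20 log₁₀(0.0024468) ≈ -52.23 dB
∠H = 90.00° − 167.13° = -77.13°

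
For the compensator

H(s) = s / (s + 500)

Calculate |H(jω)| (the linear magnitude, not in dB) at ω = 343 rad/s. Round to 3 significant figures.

0.566

At s = jω = j343:
zero at origin: s = j343 → |·| = 343, ∠ = 90.00°
pole (s+500): 500 + j343 → |·| = √(500²+343²) = √367649 ≈ 606.34, ∠ = arctan(343/500) ≈ 34.45°
|H| = 1 · 343 / 606.34 ≈ 0.56569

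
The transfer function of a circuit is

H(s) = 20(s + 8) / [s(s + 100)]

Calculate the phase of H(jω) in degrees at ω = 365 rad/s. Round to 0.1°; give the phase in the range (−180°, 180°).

At s = jω = j365:
zero (s+8): 8 + j365 → |·| = √(8²+365²) = √133289 ≈ 365.09, ∠ = arctan(365/8) ≈ 88.74°
pole (s+100): 100 + j365 → |·| = √(100²+365²) = √143225 ≈ 378.45, ∠ = arctan(365/100) ≈ 74.68°
pole at origin: |s| = 365, ∠ = 90.00° (in denominator)
∠H = 88.74° − 164.68° = -75.94°

-75.9°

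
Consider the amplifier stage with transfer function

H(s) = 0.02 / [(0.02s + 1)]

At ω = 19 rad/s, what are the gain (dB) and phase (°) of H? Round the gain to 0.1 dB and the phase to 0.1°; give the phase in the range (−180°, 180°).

-34.6 dB, -20.8°

At ω = 19 rad/s:
pole (1 + j19·0.02) = 1 + j0.38 → |·| ≈ 1.0698, ∠ ≈ 20.81°
|H| = 0.02 · 1 / (1.0698) ≈ 0.018695
Gain = 20 log₁₀(0.018695) ≈ -34.57 dB
∠H = (0°) − (20.81°) = -20.81°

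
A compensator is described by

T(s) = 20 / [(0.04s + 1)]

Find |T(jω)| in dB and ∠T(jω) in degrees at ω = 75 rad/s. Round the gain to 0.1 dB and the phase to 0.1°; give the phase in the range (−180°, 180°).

16.0 dB, -71.6°

At ω = 75 rad/s:
pole (1 + j75·0.04) = 1 + j3 → |·| ≈ 3.1623, ∠ ≈ 71.57°
|T| = 20 · 1 / (3.1623) ≈ 6.3245
Gain = 20 log₁₀(6.3245) ≈ 16.02 dB
∠T = (0°) − (71.57°) = -71.57°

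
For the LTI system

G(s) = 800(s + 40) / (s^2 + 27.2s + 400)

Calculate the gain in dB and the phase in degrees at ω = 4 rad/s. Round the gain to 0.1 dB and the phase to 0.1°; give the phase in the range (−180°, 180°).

38.1 dB, -10.1°

At s = jω = j4:
zero (s+40): 40 + j4 → |·| = √(40²+4²) = √1616 ≈ 40.2, ∠ = arctan(4/40) ≈ 5.71°
quadratic: (j4)² + 27.2·j4 + 400 = 384 + j108.8 → |·| ≈ 399.12, ∠ ≈ 15.82°
|G| = 800 · 40.2 / 399.12 ≈ 80.577
Gain = 20 log₁₀(80.577) ≈ 38.12 dB
∠G = 5.71° − 15.82° = -10.11°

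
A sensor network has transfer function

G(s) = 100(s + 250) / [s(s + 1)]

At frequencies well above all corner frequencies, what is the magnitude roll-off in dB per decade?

-20 dB/decade

Each pole contributes −20 dB/decade at high frequency; each zero contributes +20 dB/decade.
Net: 1 zero(s) − 2 pole(s) → -20 dB/decade.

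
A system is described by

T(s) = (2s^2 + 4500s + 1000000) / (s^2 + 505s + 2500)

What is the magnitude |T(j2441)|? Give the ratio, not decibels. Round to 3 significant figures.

2.55

Substitute s = j2441:
Numerator: 2(j2441)^2 + 4500(j2441) + 1000000 = -10916962 + j10984500
Denominator: (j2441)^2 + 505(j2441) + 2500 = -5955981 + j1232705
|N| = √(10916962² + 10984500²) ≈ 1.5487e+07, ∠N ≈ 134.82°
|D| = √(5955981² + 1232705²) ≈ 6.0822e+06, ∠D ≈ 168.31°
|T| = 1.5487e+07 / 6.0822e+06 ≈ 2.5463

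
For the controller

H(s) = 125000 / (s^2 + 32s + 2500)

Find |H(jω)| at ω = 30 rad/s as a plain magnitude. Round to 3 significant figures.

67.0

At s = jω = j30:
quadratic: (j30)² + 32·j30 + 2500 = 1600 + j960 → |·| ≈ 1865.9, ∠ ≈ 30.96°
|H| = 125000 / 1865.9 ≈ 66.992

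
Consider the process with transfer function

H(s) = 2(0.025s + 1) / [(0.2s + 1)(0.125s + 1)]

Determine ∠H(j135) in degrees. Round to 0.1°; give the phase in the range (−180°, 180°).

At ω = 135 rad/s:
zero (1 + j135·0.025) = 1 + j3.375 → |·| ≈ 3.52, ∠ ≈ 73.50°
pole (1 + j135·0.2) = 1 + j27 → |·| ≈ 27.019, ∠ ≈ 87.88°
pole (1 + j135·0.125) = 1 + j16.875 → |·| ≈ 16.905, ∠ ≈ 86.61°
∠H = (73.50°) − (87.88° + 86.61°) = -100.99°

-101.0°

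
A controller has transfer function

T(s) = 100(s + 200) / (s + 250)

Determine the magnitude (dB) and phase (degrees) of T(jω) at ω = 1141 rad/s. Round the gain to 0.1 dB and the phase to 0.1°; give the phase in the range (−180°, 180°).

39.9 dB, 2.4°

At s = jω = j1141:
zero (s+200): 200 + j1141 → |·| = √(200²+1141²) = √1341881 ≈ 1158.4, ∠ = arctan(1141/200) ≈ 80.06°
pole (s+250): 250 + j1141 → |·| = √(250²+1141²) = √1364381 ≈ 1168.1, ∠ = arctan(1141/250) ≈ 77.64°
|T| = 100 · 1158.4 / 1168.1 ≈ 99.17
Gain = 20 log₁₀(99.17) ≈ 39.93 dB
∠T = 80.06° − 77.64° = 2.42°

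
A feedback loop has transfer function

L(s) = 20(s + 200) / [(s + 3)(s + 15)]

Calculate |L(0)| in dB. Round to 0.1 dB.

L(0) = 20·200 / (3·15) ≈ 88.889
20 log₁₀(88.889) ≈ 38.98 dB

39.0 dB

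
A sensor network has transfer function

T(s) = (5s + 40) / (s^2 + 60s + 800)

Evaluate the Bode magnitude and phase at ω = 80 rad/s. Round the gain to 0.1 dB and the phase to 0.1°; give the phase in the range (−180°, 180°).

-25.3 dB, -55.1°

Substitute s = j80:
Numerator: 5(j80) + 40 = 40 + j400
Denominator: (j80)^2 + 60(j80) + 800 = -5600 + j4800
|N| = √(40² + 400²) ≈ 402, ∠N ≈ 84.29°
|D| = √(5600² + 4800²) ≈ 7375.6, ∠D ≈ 139.40°
|T| = 402 / 7375.6 ≈ 0.054504
Gain = 20 log₁₀(0.054504) ≈ -25.27 dB
∠T = 84.29° − 139.40° = -55.11°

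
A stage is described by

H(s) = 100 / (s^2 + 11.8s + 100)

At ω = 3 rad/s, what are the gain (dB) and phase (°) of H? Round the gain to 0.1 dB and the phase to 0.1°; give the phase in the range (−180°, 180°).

At s = jω = j3:
quadratic: (j3)² + 11.8·j3 + 100 = 91 + j35.4 → |·| ≈ 97.643, ∠ ≈ 21.26°
|H| = 100 / 97.643 ≈ 1.0241
Gain = 20 log₁₀(1.0241) ≈ 0.21 dB
∠H = 0.00° − 21.26° = -21.26°

0.2 dB, -21.3°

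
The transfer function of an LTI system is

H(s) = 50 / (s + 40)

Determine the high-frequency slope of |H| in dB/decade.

-20 dB/decade

Each pole contributes −20 dB/decade at high frequency; each zero contributes +20 dB/decade.
Net: 0 zero(s) − 1 pole(s) → -20 dB/decade.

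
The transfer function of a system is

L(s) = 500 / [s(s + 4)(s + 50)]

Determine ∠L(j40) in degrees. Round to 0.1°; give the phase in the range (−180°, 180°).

At s = jω = j40:
pole (s+4): 4 + j40 → |·| = √(4²+40²) = √1616 ≈ 40.2, ∠ = arctan(40/4) ≈ 84.29°
pole (s+50): 50 + j40 → |·| = √(50²+40²) = √4100 ≈ 64.031, ∠ = arctan(40/50) ≈ 38.66°
pole at origin: |s| = 40, ∠ = 90.00° (in denominator)
∠L = 0.00° − 212.95° = -212.95° ≡ 147.05° (principal value)

147.1°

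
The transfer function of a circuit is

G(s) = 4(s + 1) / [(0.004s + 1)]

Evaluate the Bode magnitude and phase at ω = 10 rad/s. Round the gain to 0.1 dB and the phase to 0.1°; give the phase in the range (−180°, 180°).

32.1 dB, 82.0°

At ω = 10 rad/s:
zero (1 + j10·1) = 1 + j10 → |·| ≈ 10.05, ∠ ≈ 84.29°
pole (1 + j10·0.004) = 1 + j0.04 → |·| ≈ 1.0008, ∠ ≈ 2.29°
|G| = 4 · 10.05 / (1.0008) ≈ 40.168
Gain = 20 log₁₀(40.168) ≈ 32.08 dB
∠G = (84.29°) − (2.29°) = 82.00°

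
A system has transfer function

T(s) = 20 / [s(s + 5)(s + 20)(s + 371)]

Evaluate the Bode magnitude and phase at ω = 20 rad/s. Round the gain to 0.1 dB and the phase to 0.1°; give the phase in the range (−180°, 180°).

-106.7 dB, 146.0°

At s = jω = j20:
pole (s+5): 5 + j20 → |·| = √(5²+20²) = √425 ≈ 20.616, ∠ = arctan(20/5) ≈ 75.96°
pole (s+20): 20 + j20 → |·| = √(20²+20²) = √800 ≈ 28.284, ∠ = arctan(20/20) ≈ 45.00°
pole (s+371): 371 + j20 → |·| = √(371²+20²) = √138041 ≈ 371.54, ∠ = arctan(20/371) ≈ 3.09°
pole at origin: |s| = 20, ∠ = 90.00° (in denominator)
|T| = 20 / 4.3329e+06 ≈ 4.6158e-06
Gain = 20 log₁₀(4.6158e-06) ≈ -106.72 dB
∠T = 0.00° − 214.05° = -214.05° ≡ 145.95° (principal value)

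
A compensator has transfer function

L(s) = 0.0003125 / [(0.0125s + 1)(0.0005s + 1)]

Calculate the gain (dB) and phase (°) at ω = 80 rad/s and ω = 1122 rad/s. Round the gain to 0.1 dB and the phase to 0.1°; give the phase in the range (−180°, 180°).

At ω = 80 rad/s:
pole (1 + j80·0.0125) = 1 + j1 → |·| ≈ 1.4142, ∠ ≈ 45.00°
pole (1 + j80·0.0005) = 1 + j0.04 → |·| ≈ 1.0008, ∠ ≈ 2.29°
|L| = 0.0003125 · 1 / (1.4142 · 1.0008) ≈ 0.0002208
Gain = 20 log₁₀(0.0002208) ≈ -73.12 dB
∠L = (0°) − (45.00° + 2.29°) = -47.29°

At ω = 1122 rad/s:
pole (1 + j1122·0.0125) = 1 + j14.025 → |·| ≈ 14.061, ∠ ≈ 85.92°
pole (1 + j1122·0.0005) = 1 + j0.561 → |·| ≈ 1.1466, ∠ ≈ 29.29°
|L| = 0.0003125 · 1 / (14.061 · 1.1466) ≈ 1.9383e-05
Gain = 20 log₁₀(1.9383e-05) ≈ -94.25 dB
∠L = (0°) − (85.92° + 29.29°) = -115.21°

ω = 80: -73.1 dB, -47.3°; ω = 1122: -94.3 dB, -115.2°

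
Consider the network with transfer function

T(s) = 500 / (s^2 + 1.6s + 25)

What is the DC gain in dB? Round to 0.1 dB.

T(0) = 500 / 25 = 20
20 log₁₀(20) ≈ 26.02 dB

26.0 dB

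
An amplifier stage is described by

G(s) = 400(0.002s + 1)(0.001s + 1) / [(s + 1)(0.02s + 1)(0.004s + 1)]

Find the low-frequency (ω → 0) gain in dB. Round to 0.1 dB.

G(0) = 400 · 1 / 1 = 400
20 log₁₀(400) ≈ 52.04 dB

52.0 dB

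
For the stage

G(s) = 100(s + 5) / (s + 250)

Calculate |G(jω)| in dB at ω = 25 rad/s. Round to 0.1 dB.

At s = jω = j25:
zero (s+5): 5 + j25 → |·| = √(5²+25²) = √650 ≈ 25.495, ∠ = arctan(25/5) ≈ 78.69°
pole (s+250): 250 + j25 → |·| = √(250²+25²) = √63125 ≈ 251.25, ∠ = arctan(25/250) ≈ 5.71°
|G| = 100 · 25.495 / 251.25 ≈ 10.147
Gain = 20 log₁₀(10.147) ≈ 20.13 dB

20.1 dB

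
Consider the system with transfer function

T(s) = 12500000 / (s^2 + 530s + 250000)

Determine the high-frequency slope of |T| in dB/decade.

Each pole contributes −20 dB/decade at high frequency; each zero contributes +20 dB/decade.
Net: 0 zero(s) − 2 pole(s) → -40 dB/decade.

-40 dB/decade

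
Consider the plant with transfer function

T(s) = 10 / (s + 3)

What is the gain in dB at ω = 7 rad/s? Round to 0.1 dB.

At s = jω = j7:
pole (s+3): 3 + j7 → |·| = √(3²+7²) = √58 ≈ 7.6158, ∠ = arctan(7/3) ≈ 66.80°
|T| = 10 / 7.6158 ≈ 1.3131
Gain = 20 log₁₀(1.3131) ≈ 2.37 dB

2.4 dB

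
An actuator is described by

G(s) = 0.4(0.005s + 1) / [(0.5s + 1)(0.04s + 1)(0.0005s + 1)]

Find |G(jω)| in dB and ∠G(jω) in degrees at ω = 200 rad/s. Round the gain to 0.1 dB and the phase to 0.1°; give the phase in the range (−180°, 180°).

-63.1 dB, -133.0°

At ω = 200 rad/s:
zero (1 + j200·0.005) = 1 + j1 → |·| ≈ 1.4142, ∠ ≈ 45.00°
pole (1 + j200·0.5) = 1 + j100 → |·| ≈ 100, ∠ ≈ 89.43°
pole (1 + j200·0.04) = 1 + j8 → |·| ≈ 8.0623, ∠ ≈ 82.87°
pole (1 + j200·0.0005) = 1 + j0.1 → |·| ≈ 1.005, ∠ ≈ 5.71°
|G| = 0.4 · 1.4142 / (100 · 8.0623 · 1.005) ≈ 0.00069815
Gain = 20 log₁₀(0.00069815) ≈ -63.12 dB
∠G = (45.00°) − (89.43° + 82.87° + 5.71°) = -133.01°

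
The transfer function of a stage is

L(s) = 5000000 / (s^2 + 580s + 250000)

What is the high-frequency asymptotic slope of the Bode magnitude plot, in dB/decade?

-40 dB/decade

Each pole contributes −20 dB/decade at high frequency; each zero contributes +20 dB/decade.
Net: 0 zero(s) − 2 pole(s) → -40 dB/decade.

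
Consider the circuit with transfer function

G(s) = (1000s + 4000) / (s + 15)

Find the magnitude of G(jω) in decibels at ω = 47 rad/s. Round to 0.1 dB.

59.6 dB

Substitute s = j47:
Numerator: 1000(j47) + 4000 = 4000 + j47000
Denominator: (j47) + 15 = 15 + j47
|N| = √(4000² + 47000²) ≈ 47170, ∠N ≈ 85.14°
|D| = √(15² + 47²) ≈ 49.336, ∠D ≈ 72.30°
|G| = 47170 / 49.336 ≈ 956.1
Gain = 20 log₁₀(956.1) ≈ 59.61 dB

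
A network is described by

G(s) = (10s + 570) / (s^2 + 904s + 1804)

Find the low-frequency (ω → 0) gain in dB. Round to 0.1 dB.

G(0) = 570 / 1804 ≈ 0.31596
20 log₁₀(0.31596) ≈ -10.01 dB

-10.0 dB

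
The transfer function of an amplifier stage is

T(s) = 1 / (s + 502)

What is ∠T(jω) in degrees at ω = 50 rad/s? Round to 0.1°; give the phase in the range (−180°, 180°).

-5.7°

Substitute s = j50:
Numerator: 1 = 1 + j0
Denominator: (j50) + 502 = 502 + j50
|N| = √(1² + 0²) ≈ 1, ∠N ≈ 0.00°
|D| = √(502² + 50²) ≈ 504.48, ∠D ≈ 5.69°
∠T = 0.00° − 5.69° = -5.69°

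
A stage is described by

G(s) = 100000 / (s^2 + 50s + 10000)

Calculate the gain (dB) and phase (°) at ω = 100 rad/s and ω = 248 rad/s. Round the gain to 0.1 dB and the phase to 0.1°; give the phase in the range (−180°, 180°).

ω = 100: 26.0 dB, -90.0°; ω = 248: 5.5 dB, -166.5°

At s = jω = j100:
quadratic: (j100)² + 50·j100 + 10000 = 0 + j5000 → |·| ≈ 5000, ∠ ≈ 90.00°
|G| = 100000 / 5000 ≈ 20
Gain = 20 log₁₀(20) ≈ 26.02 dB
∠G = 0.00° − 90.00° = -90.00°

At s = jω = j248:
quadratic: (j248)² + 50·j248 + 10000 = -51504 + j12400 → |·| ≈ 52976, ∠ ≈ 166.46°
|G| = 100000 / 52976 ≈ 1.8876
Gain = 20 log₁₀(1.8876) ≈ 5.52 dB
∠G = 0.00° − 166.46° = -166.46°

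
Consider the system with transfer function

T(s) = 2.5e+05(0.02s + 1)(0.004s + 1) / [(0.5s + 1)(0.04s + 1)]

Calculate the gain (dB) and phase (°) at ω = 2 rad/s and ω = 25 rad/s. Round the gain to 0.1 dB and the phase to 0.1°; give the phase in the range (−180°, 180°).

ω = 2: 104.9 dB, -46.8°; ω = 25: 84.0 dB, -98.2°

At ω = 2 rad/s:
zero (1 + j2·0.02) = 1 + j0.04 → |·| ≈ 1.0008, ∠ ≈ 2.29°
zero (1 + j2·0.004) = 1 + j0.008 → |·| ≈ 1, ∠ ≈ 0.46°
pole (1 + j2·0.5) = 1 + j1 → |·| ≈ 1.4142, ∠ ≈ 45.00°
pole (1 + j2·0.04) = 1 + j0.08 → |·| ≈ 1.0032, ∠ ≈ 4.57°
|T| = 2.5e+05 · 1.0008 · 1 / (1.4142 · 1.0032) ≈ 1.7636e+05
Gain = 20 log₁₀(1.7636e+05) ≈ 104.93 dB
∠T = (2.29° + 0.46°) − (45.00° + 4.57°) = -46.82°

At ω = 25 rad/s:
zero (1 + j25·0.02) = 1 + j0.5 → |·| ≈ 1.118, ∠ ≈ 26.57°
zero (1 + j25·0.004) = 1 + j0.1 → |·| ≈ 1.005, ∠ ≈ 5.71°
pole (1 + j25·0.5) = 1 + j12.5 → |·| ≈ 12.54, ∠ ≈ 85.43°
pole (1 + j25·0.04) = 1 + j1 → |·| ≈ 1.4142, ∠ ≈ 45.00°
|T| = 2.5e+05 · 1.118 · 1.005 / (12.54 · 1.4142) ≈ 15839
Gain = 20 log₁₀(15839) ≈ 83.99 dB
∠T = (26.57° + 5.71°) − (85.43° + 45.00°) = -98.15°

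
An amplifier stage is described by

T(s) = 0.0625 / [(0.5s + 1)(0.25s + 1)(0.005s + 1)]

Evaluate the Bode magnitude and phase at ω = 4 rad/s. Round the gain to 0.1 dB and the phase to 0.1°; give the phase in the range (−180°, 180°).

-34.1 dB, -109.6°

At ω = 4 rad/s:
pole (1 + j4·0.5) = 1 + j2 → |·| ≈ 2.2361, ∠ ≈ 63.43°
pole (1 + j4·0.25) = 1 + j1 → |·| ≈ 1.4142, ∠ ≈ 45.00°
pole (1 + j4·0.005) = 1 + j0.02 → |·| ≈ 1.0002, ∠ ≈ 1.15°
|T| = 0.0625 · 1 / (2.2361 · 1.4142 · 1.0002) ≈ 0.01976
Gain = 20 log₁₀(0.01976) ≈ -34.08 dB
∠T = (0°) − (63.43° + 45.00° + 1.15°) = -109.58°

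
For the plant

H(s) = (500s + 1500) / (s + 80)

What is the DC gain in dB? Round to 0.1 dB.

H(0) = 1500 / 80 = 18.75
20 log₁₀(18.75) ≈ 25.46 dB

25.5 dB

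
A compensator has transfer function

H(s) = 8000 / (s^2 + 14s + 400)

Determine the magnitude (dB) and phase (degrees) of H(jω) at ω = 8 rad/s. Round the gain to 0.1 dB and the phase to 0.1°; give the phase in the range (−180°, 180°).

27.1 dB, -18.4°

At s = jω = j8:
quadratic: (j8)² + 14·j8 + 400 = 336 + j112 → |·| ≈ 354.18, ∠ ≈ 18.43°
|H| = 8000 / 354.18 ≈ 22.587
Gain = 20 log₁₀(22.587) ≈ 27.08 dB
∠H = 0.00° − 18.43° = -18.43°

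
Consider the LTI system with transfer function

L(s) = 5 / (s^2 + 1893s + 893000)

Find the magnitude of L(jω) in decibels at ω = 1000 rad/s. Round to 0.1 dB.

-111.6 dB

Substitute s = j1000:
Numerator: 5 = 5 + j0
Denominator: (j1000)^2 + 1893(j1000) + 893000 = -107000 + j1893000
|N| = √(5² + 0²) ≈ 5, ∠N ≈ 0.00°
|D| = √(107000² + 1893000²) ≈ 1.896e+06, ∠D ≈ 93.24°
|L| = 5 / 1.896e+06 ≈ 2.6371e-06
Gain = 20 log₁₀(2.6371e-06) ≈ -111.58 dB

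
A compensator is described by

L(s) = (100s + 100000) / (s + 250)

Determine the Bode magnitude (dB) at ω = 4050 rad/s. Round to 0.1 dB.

40.2 dB

Substitute s = j4050:
Numerator: 100(j4050) + 100000 = 100000 + j405000
Denominator: (j4050) + 250 = 250 + j4050
|N| = √(100000² + 405000²) ≈ 4.1716e+05, ∠N ≈ 76.13°
|D| = √(250² + 4050²) ≈ 4057.7, ∠D ≈ 86.47°
|L| = 4.1716e+05 / 4057.7 ≈ 102.81
Gain = 20 log₁₀(102.81) ≈ 40.24 dB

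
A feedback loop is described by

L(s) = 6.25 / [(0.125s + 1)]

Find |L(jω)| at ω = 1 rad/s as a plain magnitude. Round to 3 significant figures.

6.20

At ω = 1 rad/s:
pole (1 + j1·0.125) = 1 + j0.125 → |·| ≈ 1.0078, ∠ ≈ 7.13°
|L| = 6.25 · 1 / (1.0078) ≈ 6.2016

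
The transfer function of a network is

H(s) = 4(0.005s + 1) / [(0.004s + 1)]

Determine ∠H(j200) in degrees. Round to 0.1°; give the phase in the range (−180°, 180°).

At ω = 200 rad/s:
zero (1 + j200·0.005) = 1 + j1 → |·| ≈ 1.4142, ∠ ≈ 45.00°
pole (1 + j200·0.004) = 1 + j0.8 → |·| ≈ 1.2806, ∠ ≈ 38.66°
∠H = (45.00°) − (38.66°) = 6.34°

6.3°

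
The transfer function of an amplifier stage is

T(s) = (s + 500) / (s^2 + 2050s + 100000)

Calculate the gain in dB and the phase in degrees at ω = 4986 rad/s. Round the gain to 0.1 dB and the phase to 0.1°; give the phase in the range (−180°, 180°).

Substitute s = j4986:
Numerator: (j4986) + 500 = 500 + j4986
Denominator: (j4986)^2 + 2050(j4986) + 100000 = -24760196 + j10221300
|N| = √(500² + 4986²) ≈ 5011, ∠N ≈ 84.27°
|D| = √(24760196² + 10221300²) ≈ 2.6787e+07, ∠D ≈ 157.57°
|T| = 5011 / 2.6787e+07 ≈ 0.00018707
Gain = 20 log₁₀(0.00018707) ≈ -74.56 dB
∠T = 84.27° − 157.57° = -73.30°

-74.6 dB, -73.3°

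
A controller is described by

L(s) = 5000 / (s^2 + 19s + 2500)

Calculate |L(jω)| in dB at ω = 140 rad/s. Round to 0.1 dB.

-10.8 dB

At s = jω = j140:
quadratic: (j140)² + 19·j140 + 2500 = -17100 + j2660 → |·| ≈ 17306, ∠ ≈ 171.16°
|L| = 5000 / 17306 ≈ 0.28892
Gain = 20 log₁₀(0.28892) ≈ -10.78 dB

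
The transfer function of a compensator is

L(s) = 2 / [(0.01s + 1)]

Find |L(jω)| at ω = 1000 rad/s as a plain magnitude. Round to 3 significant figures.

At ω = 1000 rad/s:
pole (1 + j1000·0.01) = 1 + j10 → |·| ≈ 10.05, ∠ ≈ 84.29°
|L| = 2 · 1 / (10.05) ≈ 0.199

0.199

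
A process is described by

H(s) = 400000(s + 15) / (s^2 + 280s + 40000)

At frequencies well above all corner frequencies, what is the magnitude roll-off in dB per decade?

-20 dB/decade

Each pole contributes −20 dB/decade at high frequency; each zero contributes +20 dB/decade.
Net: 1 zero(s) − 2 pole(s) → -20 dB/decade.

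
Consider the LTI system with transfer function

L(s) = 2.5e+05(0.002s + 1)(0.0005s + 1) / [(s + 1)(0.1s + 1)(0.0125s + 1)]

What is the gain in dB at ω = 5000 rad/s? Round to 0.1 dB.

-27.3 dB

At ω = 5000 rad/s:
zero (1 + j5000·0.002) = 1 + j10 → |·| ≈ 10.05, ∠ ≈ 84.29°
zero (1 + j5000·0.0005) = 1 + j2.5 → |·| ≈ 2.6926, ∠ ≈ 68.20°
pole (1 + j5000·1) = 1 + j5000 → |·| ≈ 5000, ∠ ≈ 89.99°
pole (1 + j5000·0.1) = 1 + j500 → |·| ≈ 500, ∠ ≈ 89.89°
pole (1 + j5000·0.0125) = 1 + j62.5 → |·| ≈ 62.508, ∠ ≈ 89.08°
|L| = 2.5e+05 · 10.05 · 2.6926 / (5000 · 500 · 62.508) ≈ 0.043291
Gain = 20 log₁₀(0.043291) ≈ -27.27 dB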